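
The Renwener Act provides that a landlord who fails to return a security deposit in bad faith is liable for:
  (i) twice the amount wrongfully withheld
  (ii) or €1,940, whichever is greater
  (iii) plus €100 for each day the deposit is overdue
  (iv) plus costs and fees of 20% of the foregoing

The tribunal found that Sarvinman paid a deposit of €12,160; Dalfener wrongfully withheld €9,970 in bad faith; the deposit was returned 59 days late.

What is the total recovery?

Doubled: 2 × €9,970 = €19,940
Minimum €1,940: €19,940 meets the minimum, no increase.
Late-return penalty: 59 × €100 = €5,900
Damages plus late penalty: €19,940 + €5,900 = €25,840
Costs and fees: 20% of €25,840 = €5,168
Total recovery: €25,840 + €5,168 = €31,008

€31,008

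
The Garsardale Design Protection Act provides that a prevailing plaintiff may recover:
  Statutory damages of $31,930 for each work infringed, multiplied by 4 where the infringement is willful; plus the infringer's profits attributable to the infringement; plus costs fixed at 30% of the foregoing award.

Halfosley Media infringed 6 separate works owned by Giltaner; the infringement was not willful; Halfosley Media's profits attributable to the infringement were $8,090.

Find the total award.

Statutory damages: 6 × $31,930 = $191,580
Infringement not willful: no ×4 enhancement.
Combined award: $191,580 + $8,090 = $199,670
Costs: 30% of $199,670 = $59,901
Award plus costs: $199,670 + $59,901 = $259,571

$259,571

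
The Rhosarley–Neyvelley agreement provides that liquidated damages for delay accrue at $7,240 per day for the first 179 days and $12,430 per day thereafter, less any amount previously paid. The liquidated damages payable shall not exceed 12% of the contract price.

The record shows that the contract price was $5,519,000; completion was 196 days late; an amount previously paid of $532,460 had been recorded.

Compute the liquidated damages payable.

First 179 days: 179 × $7,240 = $1,295,960
Remaining days: (196 − 179) × $12,430 = $211,310
Accrued per-day damages: $1,295,960 + $211,310 = $1,507,270
Less amount previously paid: $1,507,270 − $532,460 = $974,810
Cap: 12% of $5,519,000 = $662,280
Cap at $662,280: $974,810 exceeds the cap → $662,280

Liquidated damages: $662,280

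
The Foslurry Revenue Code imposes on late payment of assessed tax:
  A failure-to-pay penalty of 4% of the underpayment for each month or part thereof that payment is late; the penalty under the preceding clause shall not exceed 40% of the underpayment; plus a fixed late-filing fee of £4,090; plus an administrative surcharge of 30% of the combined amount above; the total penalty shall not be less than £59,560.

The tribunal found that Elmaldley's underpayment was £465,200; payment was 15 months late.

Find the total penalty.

£247,221

Accrued rate: 4% × 15 = 60%, capped at 40% → 40%
Failure-to-pay penalty: 40% of £465,200 = £186,080
Penalty before surcharge: £186,080 + £4,090 = £190,170
Administrative surcharge: 30% of £190,170 = £57,051
Total penalty: £190,170 + £57,051 = £247,221
Minimum £59,560: £247,221 meets the minimum, no increase.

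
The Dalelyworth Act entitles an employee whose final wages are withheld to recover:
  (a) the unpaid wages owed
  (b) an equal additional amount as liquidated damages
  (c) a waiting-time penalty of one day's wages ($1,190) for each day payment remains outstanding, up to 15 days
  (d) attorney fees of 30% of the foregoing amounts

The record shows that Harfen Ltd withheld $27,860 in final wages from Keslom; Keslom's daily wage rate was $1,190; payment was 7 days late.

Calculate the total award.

Liquidated damages (equal amount): $27,860
Penalty days: min(7, 15) = 7
Waiting-time penalty: 7 × $1,190 = $8,330
Subtotal: $27,860 + $27,860 + $8,330 = $64,050
Attorney fees: 30% of $64,050 = $19,215
Total award: $64,050 + $19,215 = $83,265

$83,265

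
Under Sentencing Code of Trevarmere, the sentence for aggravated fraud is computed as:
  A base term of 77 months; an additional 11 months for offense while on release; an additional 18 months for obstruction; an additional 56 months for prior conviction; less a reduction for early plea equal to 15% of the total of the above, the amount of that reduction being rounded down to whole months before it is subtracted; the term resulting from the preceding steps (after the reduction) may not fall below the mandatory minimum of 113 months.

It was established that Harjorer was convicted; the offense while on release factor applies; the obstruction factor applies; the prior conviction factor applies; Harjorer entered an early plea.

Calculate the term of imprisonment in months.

138 months

Offense while on release enhancement: +11 months
Obstruction enhancement: +18 months
Prior conviction enhancement: +56 months
Adjusted term: 77 months + 11 months + 18 months + 56 months = 162 months
Early plea reduction: 15% of 162 months = 24 months (rounded down)
After reduction: 162 − 24 = 138 months
Minimum 113 months: 138 months meets the minimum, no increase.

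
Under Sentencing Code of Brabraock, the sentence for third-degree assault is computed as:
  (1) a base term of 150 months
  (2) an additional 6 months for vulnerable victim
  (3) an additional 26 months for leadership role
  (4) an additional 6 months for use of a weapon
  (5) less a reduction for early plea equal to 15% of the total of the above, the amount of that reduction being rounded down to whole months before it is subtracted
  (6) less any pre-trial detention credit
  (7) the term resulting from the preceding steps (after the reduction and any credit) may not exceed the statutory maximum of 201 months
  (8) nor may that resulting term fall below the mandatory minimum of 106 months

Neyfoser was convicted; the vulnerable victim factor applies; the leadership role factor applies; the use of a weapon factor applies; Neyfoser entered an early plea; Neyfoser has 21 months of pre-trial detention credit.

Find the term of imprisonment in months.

Vulnerable victim enhancement: +6 months
Leadership role enhancement: +26 months
Use of a weapon enhancement: +6 months
Adjusted term: 150 months + 6 months + 26 months + 6 months = 188 months
Early plea reduction: 15% of 188 months = 28 months (rounded down)
After reduction: 188 − 28 = 160 months
Less pre-trial detention credit: 160 months − 21 months = 139 months
Cap at 201 months: 139 months is within the cap, no reduction.
Minimum 106 months: 139 months meets the minimum, no increase.

139 months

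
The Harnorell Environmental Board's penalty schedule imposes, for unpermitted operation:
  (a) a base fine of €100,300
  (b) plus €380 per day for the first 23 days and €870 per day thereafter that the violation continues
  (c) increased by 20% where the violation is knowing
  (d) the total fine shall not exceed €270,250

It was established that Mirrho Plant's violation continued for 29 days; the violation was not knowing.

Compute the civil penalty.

First 23 days: 23 × €380 = €8,740
Remaining days: (29 − 23) × €870 = €5,220
Per-day component: €8,740 + €5,220 = €13,960
Base plus per-day: €100,300 + €13,960 = €114,260
The violation was not knowing: no 20% increase.
Cap at €270,250: €114,260 is within the cap, no reduction.

€114,260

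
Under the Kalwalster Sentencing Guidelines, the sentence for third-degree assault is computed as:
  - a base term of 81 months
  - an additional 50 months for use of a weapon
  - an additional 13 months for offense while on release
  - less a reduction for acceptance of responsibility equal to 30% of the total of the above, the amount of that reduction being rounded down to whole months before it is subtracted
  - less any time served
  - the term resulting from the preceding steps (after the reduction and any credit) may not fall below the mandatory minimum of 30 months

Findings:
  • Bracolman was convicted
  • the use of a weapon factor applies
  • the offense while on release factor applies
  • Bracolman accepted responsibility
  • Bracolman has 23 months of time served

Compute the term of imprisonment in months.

Sentence: 78 months

Use of a weapon enhancement: +50 months
Offense while on release enhancement: +13 months
Adjusted term: 81 months + 50 months + 13 months = 144 months
Acceptance of responsibility reduction: 30% of 144 months = 43 months (rounded down)
After reduction: 144 − 43 = 101 months
Less time served: 101 months − 23 months = 78 months
Minimum 30 months: 78 months meets the minimum, no increase.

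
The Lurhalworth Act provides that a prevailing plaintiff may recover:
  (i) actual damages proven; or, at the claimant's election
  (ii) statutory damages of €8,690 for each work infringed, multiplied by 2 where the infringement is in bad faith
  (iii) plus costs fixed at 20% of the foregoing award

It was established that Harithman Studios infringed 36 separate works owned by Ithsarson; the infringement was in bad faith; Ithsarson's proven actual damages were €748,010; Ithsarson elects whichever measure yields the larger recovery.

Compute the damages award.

€897,612

Statutory damages: 36 × €8,690 = €312,840
Doubled: 2 × €312,840 = €625,680
Greater of actual damages (€748,010) or enhanced statutory damages (€625,680): €748,010
Costs: 20% of €748,010 = €149,602
Award plus costs: €748,010 + €149,602 = €897,612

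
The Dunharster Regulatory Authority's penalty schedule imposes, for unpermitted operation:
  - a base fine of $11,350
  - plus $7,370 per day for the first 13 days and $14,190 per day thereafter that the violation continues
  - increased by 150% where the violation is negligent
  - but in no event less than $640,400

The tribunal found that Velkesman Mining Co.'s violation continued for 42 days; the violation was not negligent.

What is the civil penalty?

First 13 days: 13 × $7,370 = $95,810
Remaining days: (42 − 13) × $14,190 = $411,510
Per-day component: $95,810 + $411,510 = $507,320
Base plus per-day: $11,350 + $507,320 = $518,670
The violation was not negligent: no 150% increase.
Minimum $640,400: $518,670 is below the minimum → $640,400

$640,400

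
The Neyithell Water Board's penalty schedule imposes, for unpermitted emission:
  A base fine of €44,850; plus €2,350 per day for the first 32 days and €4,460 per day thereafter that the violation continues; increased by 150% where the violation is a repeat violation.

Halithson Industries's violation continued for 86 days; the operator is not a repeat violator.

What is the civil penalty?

€360,890

First 32 days: 32 × €2,350 = €75,200
Remaining days: (86 − 32) × €4,460 = €240,840
Per-day component: €75,200 + €240,840 = €316,040
Base plus per-day: €44,850 + €316,040 = €360,890
The operator is not a repeat violator: no 150% increase.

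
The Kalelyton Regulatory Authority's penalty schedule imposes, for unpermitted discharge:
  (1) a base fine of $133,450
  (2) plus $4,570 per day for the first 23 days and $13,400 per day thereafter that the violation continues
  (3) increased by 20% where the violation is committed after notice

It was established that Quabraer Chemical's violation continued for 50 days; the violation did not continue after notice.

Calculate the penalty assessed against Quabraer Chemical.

$600,360

First 23 days: 23 × $4,570 = $105,110
Remaining days: (50 − 23) × $13,400 = $361,800
Per-day component: $105,110 + $361,800 = $466,910
Base plus per-day: $133,450 + $466,910 = $600,360
The violation did not continue after notice: no 20% increase.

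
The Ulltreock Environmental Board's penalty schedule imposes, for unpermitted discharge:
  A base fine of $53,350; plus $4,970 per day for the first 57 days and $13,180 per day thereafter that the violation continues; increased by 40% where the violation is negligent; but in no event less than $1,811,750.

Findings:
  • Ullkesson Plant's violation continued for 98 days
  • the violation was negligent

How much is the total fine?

$1,811,750

First 57 days: 57 × $4,970 = $283,290
Remaining days: (98 − 57) × $13,180 = $540,380
Per-day component: $283,290 + $540,380 = $823,670
Base plus per-day: $53,350 + $823,670 = $877,020
Enhancement: 40% of $877,020 = $350,808
Enhanced fine: $877,020 + $350,808 = $1,227,828
Minimum $1,811,750: $1,227,828 is below the minimum → $1,811,750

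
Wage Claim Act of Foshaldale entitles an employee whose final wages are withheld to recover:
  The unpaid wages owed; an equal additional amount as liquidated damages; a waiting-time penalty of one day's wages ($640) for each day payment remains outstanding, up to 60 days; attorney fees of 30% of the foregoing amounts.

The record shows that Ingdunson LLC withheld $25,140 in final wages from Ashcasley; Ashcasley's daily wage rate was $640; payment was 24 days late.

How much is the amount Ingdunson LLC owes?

Total award: $85,332

Liquidated damages (equal amount): $25,140
Penalty days: min(24, 60) = 24
Waiting-time penalty: 24 × $640 = $15,360
Subtotal: $25,140 + $25,140 + $15,360 = $65,640
Attorney fees: 30% of $65,640 = $19,692
Total award: $65,640 + $19,692 = $85,332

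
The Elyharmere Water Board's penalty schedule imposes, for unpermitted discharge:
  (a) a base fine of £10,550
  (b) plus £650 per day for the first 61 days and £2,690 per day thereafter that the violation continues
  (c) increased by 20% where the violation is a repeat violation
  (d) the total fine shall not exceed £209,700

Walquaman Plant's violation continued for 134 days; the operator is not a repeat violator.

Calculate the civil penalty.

£209,700

First 61 days: 61 × £650 = £39,650
Remaining days: (134 − 61) × £2,690 = £196,370
Per-day component: £39,650 + £196,370 = £236,020
Base plus per-day: £10,550 + £236,020 = £246,570
The operator is not a repeat violator: no 20% increase.
Cap at £209,700: £246,570 exceeds the cap → £209,700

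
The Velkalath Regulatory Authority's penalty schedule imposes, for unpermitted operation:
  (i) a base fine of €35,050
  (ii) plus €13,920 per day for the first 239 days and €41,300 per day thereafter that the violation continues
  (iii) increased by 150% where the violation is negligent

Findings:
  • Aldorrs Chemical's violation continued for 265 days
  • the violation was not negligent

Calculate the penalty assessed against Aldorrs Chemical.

€4,435,730

First 239 days: 239 × €13,920 = €3,326,880
Remaining days: (265 − 239) × €41,300 = €1,073,800
Per-day component: €3,326,880 + €1,073,800 = €4,400,680
Base plus per-day: €35,050 + €4,400,680 = €4,435,730
The violation was not negligent: no 150% increase.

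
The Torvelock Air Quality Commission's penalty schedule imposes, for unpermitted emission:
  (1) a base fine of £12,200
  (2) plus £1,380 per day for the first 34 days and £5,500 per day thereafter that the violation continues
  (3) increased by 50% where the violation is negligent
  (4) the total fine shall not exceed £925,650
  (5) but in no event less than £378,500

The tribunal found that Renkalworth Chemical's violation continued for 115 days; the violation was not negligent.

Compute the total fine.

First 34 days: 34 × £1,380 = £46,920
Remaining days: (115 − 34) × £5,500 = £445,500
Per-day component: £46,920 + £445,500 = £492,420
Base plus per-day: £12,200 + £492,420 = £504,620
The violation was not negligent: no 50% increase.
Cap at £925,650: £504,620 is within the cap, no reduction.
Minimum £378,500: £504,620 meets the minimum, no increase.

£504,620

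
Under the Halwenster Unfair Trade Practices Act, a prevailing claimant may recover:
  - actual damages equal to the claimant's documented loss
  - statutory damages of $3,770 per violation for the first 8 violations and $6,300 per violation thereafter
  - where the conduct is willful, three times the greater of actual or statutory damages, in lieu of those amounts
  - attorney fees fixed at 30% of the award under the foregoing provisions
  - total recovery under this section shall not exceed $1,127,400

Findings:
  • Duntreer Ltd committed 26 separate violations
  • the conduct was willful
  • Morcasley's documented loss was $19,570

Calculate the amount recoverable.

First 8 violations: 8 × $3,770 = $30,160
Remaining violations: (26 − 8) × $6,300 = $113,400
Statutory damages: $30,160 + $113,400 = $143,560
Greater of actual damages ($19,570) or statutory damages ($143,560): $143,560
Trebled: 3 × $143,560 = $430,680
Attorney fees: 30% of $430,680 = $129,204
Total before cap: $430,680 + $129,204 = $559,884
Cap at $1,127,400: $559,884 is within the cap, no reduction.

$559,884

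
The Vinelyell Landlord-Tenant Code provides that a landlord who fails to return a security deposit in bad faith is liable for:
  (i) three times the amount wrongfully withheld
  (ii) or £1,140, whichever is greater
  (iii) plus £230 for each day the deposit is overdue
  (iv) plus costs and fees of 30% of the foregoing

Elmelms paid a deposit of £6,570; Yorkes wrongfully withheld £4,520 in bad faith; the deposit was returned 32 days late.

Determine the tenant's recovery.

Trebled: 3 × £4,520 = £13,560
Minimum £1,140: £13,560 meets the minimum, no increase.
Late-return penalty: 32 × £230 = £7,360
Damages plus late penalty: £13,560 + £7,360 = £20,920
Costs and fees: 30% of £20,920 = £6,276
Total recovery: £20,920 + £6,276 = £27,196

£27,196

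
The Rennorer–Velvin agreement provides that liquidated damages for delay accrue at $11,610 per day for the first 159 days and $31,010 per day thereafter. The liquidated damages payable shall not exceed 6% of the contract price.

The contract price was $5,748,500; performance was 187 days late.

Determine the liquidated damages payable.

$344,910

First 159 days: 159 × $11,610 = $1,845,990
Remaining days: (187 − 159) × $31,010 = $868,280
Accrued per-day damages: $1,845,990 + $868,280 = $2,714,270
Cap: 6% of $5,748,500 = $344,910
Cap at $344,910: $2,714,270 exceeds the cap → $344,910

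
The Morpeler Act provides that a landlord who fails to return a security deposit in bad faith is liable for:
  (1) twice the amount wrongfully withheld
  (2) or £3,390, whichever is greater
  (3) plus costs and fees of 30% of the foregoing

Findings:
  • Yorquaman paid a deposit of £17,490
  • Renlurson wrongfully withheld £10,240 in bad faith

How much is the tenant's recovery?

£26,624

Doubled: 2 × £10,240 = £20,480
Minimum £3,390: £20,480 meets the minimum, no increase.
Costs and fees: 30% of £20,480 = £6,144
Total recovery: £20,480 + £6,144 = £26,624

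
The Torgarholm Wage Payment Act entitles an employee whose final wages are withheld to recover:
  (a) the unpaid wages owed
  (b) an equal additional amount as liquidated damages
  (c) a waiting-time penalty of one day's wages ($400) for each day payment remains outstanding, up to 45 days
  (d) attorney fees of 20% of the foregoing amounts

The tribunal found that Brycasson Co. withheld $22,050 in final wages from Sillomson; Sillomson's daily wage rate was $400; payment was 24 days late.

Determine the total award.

$64,440

Liquidated damages (equal amount): $22,050
Penalty days: min(24, 45) = 24
Waiting-time penalty: 24 × $400 = $9,600
Subtotal: $22,050 + $22,050 + $9,600 = $53,700
Attorney fees: 20% of $53,700 = $10,740
Total award: $53,700 + $10,740 = $64,440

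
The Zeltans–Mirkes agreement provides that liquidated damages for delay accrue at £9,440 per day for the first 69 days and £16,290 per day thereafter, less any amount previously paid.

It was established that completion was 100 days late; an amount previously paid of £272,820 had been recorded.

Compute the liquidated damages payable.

First 69 days: 69 × £9,440 = £651,360
Remaining days: (100 − 69) × £16,290 = £504,990
Accrued per-day damages: £651,360 + £504,990 = £1,156,350
Less amount previously paid: £1,156,350 − £272,820 = £883,530

£883,530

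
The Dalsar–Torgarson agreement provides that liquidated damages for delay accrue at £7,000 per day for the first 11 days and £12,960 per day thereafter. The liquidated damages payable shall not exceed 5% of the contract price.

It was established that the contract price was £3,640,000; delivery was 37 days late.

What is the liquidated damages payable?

£182,000

First 11 days: 11 × £7,000 = £77,000
Remaining days: (37 − 11) × £12,960 = £336,960
Accrued per-day damages: £77,000 + £336,960 = £413,960
Cap: 5% of £3,640,000 = £182,000
Cap at £182,000: £413,960 exceeds the cap → £182,000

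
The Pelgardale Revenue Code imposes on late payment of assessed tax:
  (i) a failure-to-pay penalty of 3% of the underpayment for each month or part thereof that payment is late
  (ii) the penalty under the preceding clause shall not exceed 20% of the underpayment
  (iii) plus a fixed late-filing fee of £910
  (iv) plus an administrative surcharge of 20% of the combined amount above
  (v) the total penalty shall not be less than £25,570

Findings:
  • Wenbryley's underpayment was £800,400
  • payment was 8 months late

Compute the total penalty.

£193,188

Accrued rate: 3% × 8 = 24%, capped at 20% → 20%
Failure-to-pay penalty: 20% of £800,400 = £160,080
Penalty before surcharge: £160,080 + £910 = £160,990
Administrative surcharge: 20% of £160,990 = £32,198
Total penalty: £160,990 + £32,198 = £193,188
Minimum £25,570: £193,188 meets the minimum, no increase.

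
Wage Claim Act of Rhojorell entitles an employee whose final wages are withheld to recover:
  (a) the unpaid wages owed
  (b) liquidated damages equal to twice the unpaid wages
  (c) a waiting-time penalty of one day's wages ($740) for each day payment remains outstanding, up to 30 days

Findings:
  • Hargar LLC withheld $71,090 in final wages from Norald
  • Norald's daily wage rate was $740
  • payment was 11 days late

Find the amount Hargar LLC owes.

Doubled: 2 × $71,090 = $142,180
Penalty days: min(11, 30) = 11
Waiting-time penalty: 11 × $740 = $8,140
Total award: $71,090 + $142,180 + $8,140 = $221,410

$221,410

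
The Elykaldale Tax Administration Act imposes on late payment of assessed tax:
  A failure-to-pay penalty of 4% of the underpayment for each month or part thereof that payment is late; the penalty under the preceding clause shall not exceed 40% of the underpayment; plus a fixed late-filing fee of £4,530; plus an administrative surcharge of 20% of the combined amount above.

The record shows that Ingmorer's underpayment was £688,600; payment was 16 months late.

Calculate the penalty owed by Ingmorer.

£335,964

Accrued rate: 4% × 16 = 64%, capped at 40% → 40%
Failure-to-pay penalty: 40% of £688,600 = £275,440
Penalty before surcharge: £275,440 + £4,530 = £279,970
Administrative surcharge: 20% of £279,970 = £55,994
Total penalty: £279,970 + £55,994 = £335,964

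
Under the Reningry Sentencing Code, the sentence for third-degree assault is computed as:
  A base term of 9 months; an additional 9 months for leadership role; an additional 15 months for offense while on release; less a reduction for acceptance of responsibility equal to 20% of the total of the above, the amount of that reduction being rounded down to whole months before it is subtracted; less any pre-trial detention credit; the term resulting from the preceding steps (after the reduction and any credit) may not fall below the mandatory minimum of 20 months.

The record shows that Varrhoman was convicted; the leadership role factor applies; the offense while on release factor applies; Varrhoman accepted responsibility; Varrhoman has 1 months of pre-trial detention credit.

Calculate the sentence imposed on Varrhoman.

Leadership role enhancement: +9 months
Offense while on release enhancement: +15 months
Adjusted term: 9 months + 9 months + 15 months = 33 months
Acceptance of responsibility reduction: 20% of 33 months = 6 months (rounded down)
After reduction: 33 − 6 = 27 months
Less pre-trial detention credit: 27 months − 1 months = 26 months
Minimum 20 months: 26 months meets the minimum, no increase.

26 months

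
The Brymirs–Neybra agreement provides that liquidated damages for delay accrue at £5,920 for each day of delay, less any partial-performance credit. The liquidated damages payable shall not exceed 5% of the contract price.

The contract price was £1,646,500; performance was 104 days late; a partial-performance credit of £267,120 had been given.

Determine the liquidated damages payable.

Per-day damages: 104 × £5,920 = £615,680
Less partial-performance credit: £615,680 − £267,120 = £348,560
Cap: 5% of £1,646,500 = £82,325
Cap at £82,325: £348,560 exceeds the cap → £82,325

Liquidated damages: £82,325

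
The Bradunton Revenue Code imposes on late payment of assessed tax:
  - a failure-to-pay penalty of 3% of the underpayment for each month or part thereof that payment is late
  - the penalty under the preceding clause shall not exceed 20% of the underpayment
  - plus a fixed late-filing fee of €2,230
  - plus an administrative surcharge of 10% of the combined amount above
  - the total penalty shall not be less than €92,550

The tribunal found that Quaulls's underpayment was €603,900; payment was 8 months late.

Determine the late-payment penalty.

€135,311

Accrued rate: 3% × 8 = 24%, capped at 20% → 20%
Failure-to-pay penalty: 20% of €603,900 = €120,780
Penalty before surcharge: €120,780 + €2,230 = €123,010
Administrative surcharge: 10% of €123,010 = €12,301
Total penalty: €123,010 + €12,301 = €135,311
Minimum €92,550: €135,311 meets the minimum, no increase.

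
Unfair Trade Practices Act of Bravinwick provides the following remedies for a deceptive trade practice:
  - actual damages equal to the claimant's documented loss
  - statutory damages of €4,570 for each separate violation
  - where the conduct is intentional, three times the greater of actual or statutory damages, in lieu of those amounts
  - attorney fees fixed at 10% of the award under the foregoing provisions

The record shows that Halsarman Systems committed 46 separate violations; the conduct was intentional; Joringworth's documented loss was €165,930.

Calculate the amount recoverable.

€693,726

Statutory damages: 46 × €4,570 = €210,220
Greater of actual damages (€165,930) or statutory damages (€210,220): €210,220
Trebled: 3 × €210,220 = €630,660
Attorney fees: 10% of €630,660 = €63,066
Total recovery: €630,660 + €63,066 = €693,726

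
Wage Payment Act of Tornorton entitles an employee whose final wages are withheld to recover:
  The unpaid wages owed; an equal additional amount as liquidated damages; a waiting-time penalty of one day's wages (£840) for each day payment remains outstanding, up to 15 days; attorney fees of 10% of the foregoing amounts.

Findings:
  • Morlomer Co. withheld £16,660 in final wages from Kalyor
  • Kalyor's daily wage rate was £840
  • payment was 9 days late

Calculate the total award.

Total award: £44,968

Liquidated damages (equal amount): £16,660
Penalty days: min(9, 15) = 9
Waiting-time penalty: 9 × £840 = £7,560
Subtotal: £16,660 + £16,660 + £7,560 = £40,880
Attorney fees: 10% of £40,880 = £4,088
Total award: £40,880 + £4,088 = £44,968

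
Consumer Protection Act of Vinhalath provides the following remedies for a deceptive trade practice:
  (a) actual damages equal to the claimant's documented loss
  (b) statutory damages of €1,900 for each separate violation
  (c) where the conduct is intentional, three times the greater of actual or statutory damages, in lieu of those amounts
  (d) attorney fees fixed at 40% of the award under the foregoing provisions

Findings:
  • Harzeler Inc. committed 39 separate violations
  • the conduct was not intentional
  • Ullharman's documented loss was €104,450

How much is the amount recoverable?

Statutory damages: 39 × €1,900 = €74,100
Conduct not intentional: the in-lieu enhancement does not apply.
Actual plus statutory damages: €104,450 + €74,100 = €178,550
Attorney fees: 40% of €178,550 = €71,420
Total recovery: €178,550 + €71,420 = €249,970

Total recovery: €249,970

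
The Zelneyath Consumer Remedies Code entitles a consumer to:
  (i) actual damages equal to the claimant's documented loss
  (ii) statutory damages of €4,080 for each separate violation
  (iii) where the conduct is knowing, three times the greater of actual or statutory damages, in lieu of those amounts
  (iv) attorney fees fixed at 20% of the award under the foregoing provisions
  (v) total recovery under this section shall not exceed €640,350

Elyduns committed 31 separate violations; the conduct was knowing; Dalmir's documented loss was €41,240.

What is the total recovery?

Statutory damages: 31 × €4,080 = €126,480
Greater of actual damages (€41,240) or statutory damages (€126,480): €126,480
Trebled: 3 × €126,480 = €379,440
Attorney fees: 20% of €379,440 = €75,888
Total before cap: €379,440 + €75,888 = €455,328
Cap at €640,350: €455,328 is within the cap, no reduction.

€455,328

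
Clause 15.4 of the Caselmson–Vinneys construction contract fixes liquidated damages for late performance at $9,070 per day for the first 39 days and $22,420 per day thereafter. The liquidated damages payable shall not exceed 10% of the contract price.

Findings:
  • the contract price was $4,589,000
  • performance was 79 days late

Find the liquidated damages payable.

$458,900

First 39 days: 39 × $9,070 = $353,730
Remaining days: (79 − 39) × $22,420 = $896,800
Accrued per-day damages: $353,730 + $896,800 = $1,250,530
Cap: 10% of $4,589,000 = $458,900
Cap at $458,900: $1,250,530 exceeds the cap → $458,900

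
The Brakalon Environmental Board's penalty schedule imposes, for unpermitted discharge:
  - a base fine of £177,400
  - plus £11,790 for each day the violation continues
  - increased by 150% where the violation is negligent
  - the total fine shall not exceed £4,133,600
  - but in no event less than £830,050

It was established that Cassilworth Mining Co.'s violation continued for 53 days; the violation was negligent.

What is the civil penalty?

Per-day component: 53 × £11,790 = £624,870
Base plus per-day: £177,400 + £624,870 = £802,270
Enhancement: 150% of £802,270 = £1,203,405
Enhanced fine: £802,270 + £1,203,405 = £2,005,675
Cap at £4,133,600: £2,005,675 is within the cap, no reduction.
Minimum £830,050: £2,005,675 meets the minimum, no increase.

£2,005,675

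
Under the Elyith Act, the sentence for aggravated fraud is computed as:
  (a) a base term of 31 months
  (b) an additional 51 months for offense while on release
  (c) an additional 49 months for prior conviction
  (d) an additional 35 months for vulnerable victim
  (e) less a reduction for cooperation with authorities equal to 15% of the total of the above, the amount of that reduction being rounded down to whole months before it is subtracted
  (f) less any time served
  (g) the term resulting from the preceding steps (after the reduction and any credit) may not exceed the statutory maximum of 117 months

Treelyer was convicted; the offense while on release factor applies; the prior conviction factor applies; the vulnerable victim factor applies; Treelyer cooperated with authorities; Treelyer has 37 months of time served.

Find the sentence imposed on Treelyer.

Offense while on release enhancement: +51 months
Prior conviction enhancement: +49 months
Vulnerable victim enhancement: +35 months
Adjusted term: 31 months + 51 months + 49 months + 35 months = 166 months
Cooperation with authorities reduction: 15% of 166 months = 24 months (rounded down)
After reduction: 166 − 24 = 142 months
Less time served: 142 months − 37 months = 105 months
Cap at 117 months: 105 months is within the cap, no reduction.

Sentence: 105 months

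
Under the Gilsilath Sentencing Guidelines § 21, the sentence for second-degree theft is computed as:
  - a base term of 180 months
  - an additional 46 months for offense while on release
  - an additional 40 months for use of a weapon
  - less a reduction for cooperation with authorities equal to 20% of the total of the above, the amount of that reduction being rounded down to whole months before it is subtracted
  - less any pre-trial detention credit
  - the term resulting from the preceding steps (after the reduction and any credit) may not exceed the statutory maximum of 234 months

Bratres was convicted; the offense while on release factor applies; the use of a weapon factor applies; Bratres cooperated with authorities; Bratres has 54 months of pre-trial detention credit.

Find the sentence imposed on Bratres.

159 months

Offense while on release enhancement: +46 months
Use of a weapon enhancement: +40 months
Adjusted term: 180 months + 46 months + 40 months = 266 months
Cooperation with authorities reduction: 20% of 266 months = 53 months (rounded down)
After reduction: 266 − 53 = 213 months
Less pre-trial detention credit: 213 months − 54 months = 159 months
Cap at 234 months: 159 months is within the cap, no reduction.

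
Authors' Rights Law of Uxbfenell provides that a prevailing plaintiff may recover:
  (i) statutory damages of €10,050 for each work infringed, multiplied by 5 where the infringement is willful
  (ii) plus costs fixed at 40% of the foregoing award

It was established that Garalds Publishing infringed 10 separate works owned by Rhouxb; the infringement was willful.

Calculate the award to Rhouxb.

Statutory damages: 10 × €10,050 = €100,500
Multiplied by 5: 5 × €100,500 = €502,500
Costs: 40% of €502,500 = €201,000
Award plus costs: €502,500 + €201,000 = €703,500

€703,500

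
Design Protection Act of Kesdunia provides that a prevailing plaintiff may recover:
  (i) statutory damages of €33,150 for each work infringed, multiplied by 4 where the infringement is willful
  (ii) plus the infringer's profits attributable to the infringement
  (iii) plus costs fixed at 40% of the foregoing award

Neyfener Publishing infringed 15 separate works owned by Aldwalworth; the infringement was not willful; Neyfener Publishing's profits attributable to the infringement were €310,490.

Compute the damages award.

Statutory damages: 15 × €33,150 = €497,250
Infringement not willful: no ×4 enhancement.
Combined award: €497,250 + €310,490 = €807,740
Costs: 40% of €807,740 = €323,096
Award plus costs: €807,740 + €323,096 = €1,130,836

€1,130,836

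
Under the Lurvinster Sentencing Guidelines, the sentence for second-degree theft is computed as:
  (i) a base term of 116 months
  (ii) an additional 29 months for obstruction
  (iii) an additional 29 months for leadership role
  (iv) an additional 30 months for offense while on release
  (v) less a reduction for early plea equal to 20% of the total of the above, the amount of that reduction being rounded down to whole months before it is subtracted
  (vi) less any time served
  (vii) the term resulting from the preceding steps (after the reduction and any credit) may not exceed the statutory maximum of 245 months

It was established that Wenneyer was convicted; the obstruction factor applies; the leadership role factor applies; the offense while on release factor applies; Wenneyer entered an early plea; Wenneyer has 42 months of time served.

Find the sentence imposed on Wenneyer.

Obstruction enhancement: +29 months
Leadership role enhancement: +29 months
Offense while on release enhancement: +30 months
Adjusted term: 116 months + 29 months + 29 months + 30 months = 204 months
Early plea reduction: 20% of 204 months = 40 months (rounded down)
After reduction: 204 − 40 = 164 months
Less time served: 164 months − 42 months = 122 months
Cap at 245 months: 122 months is within the cap, no reduction.

122 months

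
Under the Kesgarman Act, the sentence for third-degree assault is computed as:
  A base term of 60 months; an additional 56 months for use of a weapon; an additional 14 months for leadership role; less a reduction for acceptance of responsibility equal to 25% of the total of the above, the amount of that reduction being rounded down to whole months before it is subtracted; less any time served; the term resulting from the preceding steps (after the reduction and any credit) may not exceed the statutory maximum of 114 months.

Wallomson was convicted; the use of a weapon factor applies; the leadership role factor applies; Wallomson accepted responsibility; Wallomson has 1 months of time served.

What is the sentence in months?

97 months

Use of a weapon enhancement: +56 months
Leadership role enhancement: +14 months
Adjusted term: 60 months + 56 months + 14 months = 130 months
Acceptance of responsibility reduction: 25% of 130 months = 32 months (rounded down)
After reduction: 130 − 32 = 98 months
Less time served: 98 months − 1 months = 97 months
Cap at 114 months: 97 months is within the cap, no reduction.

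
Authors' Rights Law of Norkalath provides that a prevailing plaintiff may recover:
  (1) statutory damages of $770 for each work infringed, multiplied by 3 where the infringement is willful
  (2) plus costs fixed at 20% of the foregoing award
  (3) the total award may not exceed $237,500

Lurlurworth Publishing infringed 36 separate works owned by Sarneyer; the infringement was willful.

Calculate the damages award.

$99,792

Statutory damages: 36 × $770 = $27,720
Trebled: 3 × $27,720 = $83,160
Costs: 20% of $83,160 = $16,632
Award plus costs: $83,160 + $16,632 = $99,792
Cap at $237,500: $99,792 is within the cap, no reduction.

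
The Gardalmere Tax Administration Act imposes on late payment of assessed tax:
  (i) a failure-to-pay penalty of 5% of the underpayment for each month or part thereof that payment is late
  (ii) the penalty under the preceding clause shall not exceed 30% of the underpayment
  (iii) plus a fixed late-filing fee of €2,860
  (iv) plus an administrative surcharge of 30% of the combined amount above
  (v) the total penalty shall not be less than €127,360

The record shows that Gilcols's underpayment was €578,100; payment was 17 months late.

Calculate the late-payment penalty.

Accrued rate: 5% × 17 = 85%, capped at 30% → 30%
Failure-to-pay penalty: 30% of €578,100 = €173,430
Penalty before surcharge: €173,430 + €2,860 = €176,290
Administrative surcharge: 30% of €176,290 = €52,887
Total penalty: €176,290 + €52,887 = €229,177
Minimum €127,360: €229,177 meets the minimum, no increase.

Penalty: €229,177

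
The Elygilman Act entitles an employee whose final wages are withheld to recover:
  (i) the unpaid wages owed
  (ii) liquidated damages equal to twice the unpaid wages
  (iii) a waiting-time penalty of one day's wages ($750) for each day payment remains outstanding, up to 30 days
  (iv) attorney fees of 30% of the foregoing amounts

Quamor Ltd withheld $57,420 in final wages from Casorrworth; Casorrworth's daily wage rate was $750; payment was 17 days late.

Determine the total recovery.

$240,513

Doubled: 2 × $57,420 = $114,840
Penalty days: min(17, 30) = 17
Waiting-time penalty: 17 × $750 = $12,750
Subtotal: $57,420 + $114,840 + $12,750 = $185,010
Attorney fees: 30% of $185,010 = $55,503
Total award: $185,010 + $55,503 = $240,513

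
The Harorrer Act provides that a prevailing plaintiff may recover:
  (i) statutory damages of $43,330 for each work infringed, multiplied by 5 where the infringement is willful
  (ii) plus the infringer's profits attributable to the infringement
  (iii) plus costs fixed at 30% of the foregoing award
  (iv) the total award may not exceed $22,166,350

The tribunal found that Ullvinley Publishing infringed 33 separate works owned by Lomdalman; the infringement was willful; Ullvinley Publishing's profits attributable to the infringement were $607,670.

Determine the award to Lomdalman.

Statutory damages: 33 × $43,330 = $1,429,890
Multiplied by 5: 5 × $1,429,890 = $7,149,450
Combined award: $7,149,450 + $607,670 = $7,757,120
Costs: 30% of $7,757,120 = $2,327,136
Award plus costs: $7,757,120 + $2,327,136 = $10,084,256
Cap at $22,166,350: $10,084,256 is within the cap, no reduction.

$10,084,256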